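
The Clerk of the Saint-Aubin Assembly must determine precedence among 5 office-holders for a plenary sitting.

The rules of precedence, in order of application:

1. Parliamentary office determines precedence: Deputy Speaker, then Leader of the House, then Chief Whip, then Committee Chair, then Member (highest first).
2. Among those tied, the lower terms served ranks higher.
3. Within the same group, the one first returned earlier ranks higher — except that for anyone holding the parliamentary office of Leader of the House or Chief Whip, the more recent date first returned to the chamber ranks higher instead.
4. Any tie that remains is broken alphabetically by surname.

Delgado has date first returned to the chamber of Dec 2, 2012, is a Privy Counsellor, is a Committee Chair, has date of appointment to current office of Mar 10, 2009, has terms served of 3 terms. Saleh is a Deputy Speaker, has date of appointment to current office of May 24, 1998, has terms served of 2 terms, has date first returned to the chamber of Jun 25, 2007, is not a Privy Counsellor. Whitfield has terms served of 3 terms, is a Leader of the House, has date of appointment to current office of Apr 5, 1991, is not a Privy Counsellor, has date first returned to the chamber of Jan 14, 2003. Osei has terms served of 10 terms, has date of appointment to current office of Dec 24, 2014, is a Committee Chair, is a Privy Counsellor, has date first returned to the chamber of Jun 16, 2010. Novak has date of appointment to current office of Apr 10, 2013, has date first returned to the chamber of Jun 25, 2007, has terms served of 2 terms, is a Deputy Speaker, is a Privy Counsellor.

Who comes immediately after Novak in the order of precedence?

Saleh

By parliamentary office: Novak and Saleh (Deputy Speaker); then Whitfield (Leader of the House); then Delgado and Osei (Committee Chair).
Novak and Saleh both have terms served 2 terms, so the next rule applies.
Novak and Saleh both have date first returned to the chamber Jun 25, 2007, so the next rule applies.
Among Novak and Saleh, alphabetically by surname: Novak before Saleh.
Among Delgado and Osei, by terms served (lower first): Delgado (3 terms) before Osei (10 terms).
Order: Novak, Saleh, Whitfield, Delgado, Osei.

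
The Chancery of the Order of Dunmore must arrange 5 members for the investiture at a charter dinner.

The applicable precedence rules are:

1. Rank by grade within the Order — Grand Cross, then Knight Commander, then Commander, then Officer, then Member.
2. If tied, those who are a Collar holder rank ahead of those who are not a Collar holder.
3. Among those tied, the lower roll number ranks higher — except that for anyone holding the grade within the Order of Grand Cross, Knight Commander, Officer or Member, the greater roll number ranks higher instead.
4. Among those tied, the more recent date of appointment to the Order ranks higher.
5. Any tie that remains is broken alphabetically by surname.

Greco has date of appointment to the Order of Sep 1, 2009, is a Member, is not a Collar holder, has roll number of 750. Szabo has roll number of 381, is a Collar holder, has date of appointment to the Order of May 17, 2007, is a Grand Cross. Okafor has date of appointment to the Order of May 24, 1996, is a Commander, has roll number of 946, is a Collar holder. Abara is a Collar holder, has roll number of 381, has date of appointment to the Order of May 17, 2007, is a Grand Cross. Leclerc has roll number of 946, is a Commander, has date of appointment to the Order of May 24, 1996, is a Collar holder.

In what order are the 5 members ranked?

By grade within the Order: Abara and Szabo (Grand Cross); then Leclerc and Okafor (Commander); then Greco (Member).
Abara and Szabo are each a Collar holder, so the next rule applies.
Abara and Szabo both have roll number 381, so the next rule applies.
Abara and Szabo both have date of appointment to the Order May 17, 2007, so the next rule applies.
Among Abara and Szabo, alphabetically by surname: Abara before Szabo.
Leclerc and Okafor are each a Collar holder, so the next rule applies.
Leclerc and Okafor both have roll number 946, so the next rule applies.
Leclerc and Okafor both have date of appointment to the Order May 24, 1996, so the next rule applies.
Among Leclerc and Okafor, alphabetically by surname: Leclerc before Okafor.
Full order: Abara, Szabo, Leclerc, Okafor, Greco.

Abara, Szabo, Leclerc, Okafor, Greco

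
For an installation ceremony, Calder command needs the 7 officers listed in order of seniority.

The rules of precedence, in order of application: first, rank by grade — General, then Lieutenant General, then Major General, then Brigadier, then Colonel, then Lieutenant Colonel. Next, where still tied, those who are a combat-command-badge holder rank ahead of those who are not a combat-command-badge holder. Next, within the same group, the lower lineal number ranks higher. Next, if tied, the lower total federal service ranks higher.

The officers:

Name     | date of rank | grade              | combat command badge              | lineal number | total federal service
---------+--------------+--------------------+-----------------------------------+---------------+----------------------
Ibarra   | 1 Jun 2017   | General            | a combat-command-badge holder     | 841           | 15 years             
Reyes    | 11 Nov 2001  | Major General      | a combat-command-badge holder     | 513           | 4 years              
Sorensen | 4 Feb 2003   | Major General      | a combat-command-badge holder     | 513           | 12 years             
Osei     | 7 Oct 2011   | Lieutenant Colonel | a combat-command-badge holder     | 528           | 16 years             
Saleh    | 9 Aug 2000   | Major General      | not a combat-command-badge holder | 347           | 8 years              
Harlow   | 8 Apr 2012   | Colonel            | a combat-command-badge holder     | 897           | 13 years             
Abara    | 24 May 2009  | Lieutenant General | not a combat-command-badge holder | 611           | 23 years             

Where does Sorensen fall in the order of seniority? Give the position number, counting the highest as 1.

4

By grade: Ibarra (General); then Abara (Lieutenant General); then Reyes, Sorensen and Saleh (Major General); then Harlow (Colonel); then Osei (Lieutenant Colonel).
Among Reyes, Sorensen and Saleh, a combat-command-badge holder before not a combat-command-badge holder: Reyes and Sorensen (a combat-command-badge holder) before Saleh (not a combat-command-badge holder).
Reyes and Sorensen both have lineal number 513, so the next rule applies.
Among Reyes and Sorensen, by total federal service (lower first): Reyes (4 years) before Sorensen (12 years).
Order: Ibarra, Abara, Reyes, Sorensen, Saleh, Harlow, Osei. So position 4.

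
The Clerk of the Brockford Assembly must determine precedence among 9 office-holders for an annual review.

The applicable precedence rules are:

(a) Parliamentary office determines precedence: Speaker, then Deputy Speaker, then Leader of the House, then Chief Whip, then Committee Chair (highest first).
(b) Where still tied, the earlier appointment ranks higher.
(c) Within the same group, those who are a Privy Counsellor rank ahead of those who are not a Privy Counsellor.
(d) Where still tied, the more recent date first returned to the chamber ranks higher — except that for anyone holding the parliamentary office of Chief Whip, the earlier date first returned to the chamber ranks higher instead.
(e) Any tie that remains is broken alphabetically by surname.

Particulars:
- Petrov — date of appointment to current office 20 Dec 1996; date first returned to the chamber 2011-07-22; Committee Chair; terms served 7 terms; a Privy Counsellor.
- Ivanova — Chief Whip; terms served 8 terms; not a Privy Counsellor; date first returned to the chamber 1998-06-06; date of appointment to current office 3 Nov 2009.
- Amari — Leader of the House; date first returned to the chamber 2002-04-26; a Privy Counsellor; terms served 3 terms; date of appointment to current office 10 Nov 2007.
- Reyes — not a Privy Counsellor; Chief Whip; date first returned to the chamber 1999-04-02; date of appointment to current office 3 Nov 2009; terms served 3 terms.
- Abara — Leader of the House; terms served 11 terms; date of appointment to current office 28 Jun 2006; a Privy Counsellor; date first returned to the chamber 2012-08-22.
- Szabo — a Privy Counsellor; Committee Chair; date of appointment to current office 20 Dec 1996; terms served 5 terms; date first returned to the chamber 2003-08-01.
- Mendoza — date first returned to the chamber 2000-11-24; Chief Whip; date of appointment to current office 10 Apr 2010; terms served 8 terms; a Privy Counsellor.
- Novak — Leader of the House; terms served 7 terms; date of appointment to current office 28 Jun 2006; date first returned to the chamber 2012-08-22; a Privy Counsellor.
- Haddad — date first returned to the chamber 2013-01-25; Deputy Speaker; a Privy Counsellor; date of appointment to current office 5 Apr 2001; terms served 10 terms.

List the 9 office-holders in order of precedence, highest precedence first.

By parliamentary office: Haddad (Deputy Speaker); then Abara, Novak and Amari (Leader of the House); then Ivanova, Reyes and Mendoza (Chief Whip); then Petrov and Szabo (Committee Chair).
Among Abara, Novak and Amari, by date of appointment to current office (earlier first): Abara and Novak (28 Jun 2006) before Amari (10 Nov 2007).
Abara and Novak are each a Privy Counsellor, so the next rule applies.
Abara and Novak both have date first returned to the chamber 2012-08-22, so the next rule applies.
Among Abara and Novak, alphabetically by surname: Abara before Novak.
Among Ivanova, Reyes and Mendoza, by date of appointment to current office (earlier first): Ivanova and Reyes (3 Nov 2009) before Mendoza (10 Apr 2010).
Ivanova and Reyes are each not a Privy Counsellor, so the next rule applies.
Among Ivanova and Reyes, by date first returned to the chamber (earlier first) (reversed rule for this group): Ivanova (1998-06-06) before Reyes (1999-04-02).
Petrov and Szabo both have date of appointment to current office 20 Dec 1996, so the next rule applies.
Petrov and Szabo are each a Privy Counsellor, so the next rule applies.
Among Petrov and Szabo, by date first returned to the chamber (later first): Petrov (2011-07-22) before Szabo (2003-08-01).
Full order: Haddad, Abara, Novak, Amari, Ivanova, Reyes, Mendoza, Petrov, Szabo.

Haddad, Abara, Novak, Amari, Ivanova, Reyes, Mendoza, Petrov, Szabo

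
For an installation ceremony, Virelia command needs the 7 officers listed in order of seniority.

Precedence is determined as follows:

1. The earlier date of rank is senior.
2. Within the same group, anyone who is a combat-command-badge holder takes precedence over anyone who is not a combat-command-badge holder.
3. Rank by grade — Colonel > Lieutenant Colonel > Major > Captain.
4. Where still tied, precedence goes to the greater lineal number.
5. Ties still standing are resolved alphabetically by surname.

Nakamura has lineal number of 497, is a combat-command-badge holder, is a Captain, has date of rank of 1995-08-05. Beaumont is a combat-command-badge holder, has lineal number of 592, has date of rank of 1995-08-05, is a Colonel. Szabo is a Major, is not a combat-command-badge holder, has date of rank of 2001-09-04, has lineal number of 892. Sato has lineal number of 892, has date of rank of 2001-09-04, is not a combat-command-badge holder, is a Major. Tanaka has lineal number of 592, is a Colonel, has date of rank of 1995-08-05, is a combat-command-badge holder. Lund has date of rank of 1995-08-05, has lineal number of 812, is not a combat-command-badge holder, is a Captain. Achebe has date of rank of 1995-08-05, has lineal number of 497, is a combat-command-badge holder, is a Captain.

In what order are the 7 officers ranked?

By date of rank (earlier first): Beaumont, Tanaka, Achebe, Nakamura and Lund (each 1995-08-05); then Sato and Szabo (both 2001-09-04).
Among Beaumont, Tanaka, Achebe, Nakamura and Lund, a combat-command-badge holder before not a combat-command-badge holder: Beaumont, Tanaka, Achebe and Nakamura (a combat-command-badge holder) before Lund (not a combat-command-badge holder).
Among Beaumont, Tanaka, Achebe and Nakamura, by grade: Beaumont and Tanaka (Colonel) before Achebe and Nakamura (Captain).
Beaumont and Tanaka both have lineal number 592, so the next rule applies.
Among Beaumont and Tanaka, alphabetically by surname: Beaumont before Tanaka.
Achebe and Nakamura both have lineal number 497, so the next rule applies.
Among Achebe and Nakamura, alphabetically by surname: Achebe before Nakamura.
Sato and Szabo are each not a combat-command-badge holder, so the next rule applies.
Sato and Szabo are each Major, so the next rule applies.
Sato and Szabo both have lineal number 892, so the next rule applies.
Among Sato and Szabo, alphabetically by surname: Sato before Szabo.
Full order: Beaumont, Tanaka, Achebe, Nakamura, Lund, Sato, Szabo.

Beaumont, Tanaka, Achebe, Nakamura, Lund, Sato, Szabo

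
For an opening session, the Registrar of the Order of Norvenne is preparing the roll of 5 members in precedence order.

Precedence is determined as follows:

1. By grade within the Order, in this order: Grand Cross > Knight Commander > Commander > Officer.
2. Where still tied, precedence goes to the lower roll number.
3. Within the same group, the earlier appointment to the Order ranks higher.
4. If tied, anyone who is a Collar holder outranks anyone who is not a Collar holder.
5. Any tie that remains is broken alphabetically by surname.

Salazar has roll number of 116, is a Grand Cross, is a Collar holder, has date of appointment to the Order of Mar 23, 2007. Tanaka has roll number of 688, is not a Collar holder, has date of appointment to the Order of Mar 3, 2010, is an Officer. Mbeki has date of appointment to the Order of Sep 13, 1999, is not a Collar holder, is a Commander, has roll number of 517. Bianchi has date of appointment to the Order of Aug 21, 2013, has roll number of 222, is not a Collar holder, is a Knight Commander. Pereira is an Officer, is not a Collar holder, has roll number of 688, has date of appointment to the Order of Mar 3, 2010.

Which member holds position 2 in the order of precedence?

Bianchi

By grade within the Order: Salazar (Grand Cross); then Bianchi (Knight Commander); then Mbeki (Commander); then Pereira and Tanaka (Officer).
Pereira and Tanaka both have roll number 688, so the next rule applies.
Pereira and Tanaka both have date of appointment to the Order Mar 3, 2010, so the next rule applies.
Pereira and Tanaka are each not a Collar holder, so the next rule applies.
Among Pereira and Tanaka, alphabetically by surname: Pereira before Tanaka.
Order: Salazar, Bianchi, Mbeki, Pereira, Tanaka.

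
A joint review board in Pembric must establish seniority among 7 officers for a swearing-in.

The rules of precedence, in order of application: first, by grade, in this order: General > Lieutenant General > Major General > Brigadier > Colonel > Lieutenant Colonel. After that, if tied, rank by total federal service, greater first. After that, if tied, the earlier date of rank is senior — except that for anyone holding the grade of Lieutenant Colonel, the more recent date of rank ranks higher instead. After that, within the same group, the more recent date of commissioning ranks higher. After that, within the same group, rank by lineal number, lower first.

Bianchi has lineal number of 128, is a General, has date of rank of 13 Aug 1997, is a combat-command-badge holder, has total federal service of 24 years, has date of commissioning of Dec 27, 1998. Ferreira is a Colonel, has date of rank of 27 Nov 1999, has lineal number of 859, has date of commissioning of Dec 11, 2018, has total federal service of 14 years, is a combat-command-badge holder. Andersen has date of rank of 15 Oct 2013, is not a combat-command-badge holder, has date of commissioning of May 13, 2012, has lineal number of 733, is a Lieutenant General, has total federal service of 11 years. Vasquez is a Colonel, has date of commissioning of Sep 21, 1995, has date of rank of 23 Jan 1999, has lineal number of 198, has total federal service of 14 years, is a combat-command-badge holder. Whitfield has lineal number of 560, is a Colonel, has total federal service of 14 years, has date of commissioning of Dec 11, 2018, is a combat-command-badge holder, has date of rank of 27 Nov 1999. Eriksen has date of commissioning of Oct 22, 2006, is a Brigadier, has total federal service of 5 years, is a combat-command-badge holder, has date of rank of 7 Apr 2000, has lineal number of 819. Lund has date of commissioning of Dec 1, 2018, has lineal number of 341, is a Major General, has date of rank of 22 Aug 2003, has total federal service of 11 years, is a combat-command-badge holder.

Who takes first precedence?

By grade: Bianchi (General); then Andersen (Lieutenant General); then Lund (Major General); then Eriksen (Brigadier); then Vasquez, Whitfield and Ferreira (Colonel).
Vasquez, Whitfield and Ferreira all have total federal service 14 years, so the next rule applies.
Among Vasquez, Whitfield and Ferreira, by date of rank (earlier first): Vasquez (23 Jan 1999) before Whitfield and Ferreira (27 Nov 1999).
Whitfield and Ferreira both have date of commissioning Dec 11, 2018, so the next rule applies.
Among Whitfield and Ferreira, by lineal number (lower first): Whitfield (560) before Ferreira (859).
Order: Bianchi, Andersen, Lund, Eriksen, Vasquez, Whitfield, Ferreira.

Bianchi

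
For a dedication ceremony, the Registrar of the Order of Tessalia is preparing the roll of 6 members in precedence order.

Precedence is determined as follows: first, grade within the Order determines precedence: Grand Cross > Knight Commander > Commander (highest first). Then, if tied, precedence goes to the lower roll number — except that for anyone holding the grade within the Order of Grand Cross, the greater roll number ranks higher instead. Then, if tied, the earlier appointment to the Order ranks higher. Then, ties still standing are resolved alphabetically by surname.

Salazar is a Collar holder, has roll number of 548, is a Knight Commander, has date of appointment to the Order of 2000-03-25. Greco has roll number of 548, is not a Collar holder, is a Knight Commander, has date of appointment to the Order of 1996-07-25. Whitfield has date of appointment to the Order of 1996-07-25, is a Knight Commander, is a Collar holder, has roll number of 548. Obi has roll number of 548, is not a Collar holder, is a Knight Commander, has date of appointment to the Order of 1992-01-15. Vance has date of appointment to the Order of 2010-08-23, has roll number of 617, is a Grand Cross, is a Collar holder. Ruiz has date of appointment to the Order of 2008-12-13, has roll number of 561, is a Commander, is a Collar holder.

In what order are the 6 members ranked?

By grade within the Order: Vance (Grand Cross); then Obi, Greco, Whitfield and Salazar (Knight Commander); then Ruiz (Commander).
Obi, Greco, Whitfield and Salazar all have roll number 548, so the next rule applies.
Among Obi, Greco, Whitfield and Salazar, by date of appointment to the Order (earlier first): Obi (1992-01-15) before Greco and Whitfield (1996-07-25) before Salazar (2000-03-25).
Among Greco and Whitfield, alphabetically by surname: Greco before Whitfield.
Full order: Vance, Obi, Greco, Whitfield, Salazar, Ruiz.

Vance, Obi, Greco, Whitfield, Salazar, Ruiz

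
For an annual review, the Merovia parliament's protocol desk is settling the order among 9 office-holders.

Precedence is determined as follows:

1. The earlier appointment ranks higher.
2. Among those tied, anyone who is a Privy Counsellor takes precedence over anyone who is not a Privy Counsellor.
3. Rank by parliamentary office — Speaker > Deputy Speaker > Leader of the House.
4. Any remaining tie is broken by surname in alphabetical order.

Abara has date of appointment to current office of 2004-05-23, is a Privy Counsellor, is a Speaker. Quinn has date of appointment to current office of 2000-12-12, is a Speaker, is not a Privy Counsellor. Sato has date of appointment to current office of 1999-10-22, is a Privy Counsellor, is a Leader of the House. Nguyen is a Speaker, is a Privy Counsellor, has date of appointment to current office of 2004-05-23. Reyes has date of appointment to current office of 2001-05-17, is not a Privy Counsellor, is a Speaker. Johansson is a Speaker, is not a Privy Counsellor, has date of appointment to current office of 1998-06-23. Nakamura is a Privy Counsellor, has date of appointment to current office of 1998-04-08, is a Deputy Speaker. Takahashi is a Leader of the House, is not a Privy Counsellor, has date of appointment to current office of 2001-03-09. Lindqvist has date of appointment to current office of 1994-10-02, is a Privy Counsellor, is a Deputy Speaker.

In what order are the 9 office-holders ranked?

By date of appointment to current office (earlier first): Lindqvist (1994-10-02); then Nakamura (1998-04-08); then Johansson (1998-06-23); then Sato (1999-10-22); then Quinn (2000-12-12); then Takahashi (2001-03-09); then Reyes (2001-05-17); then Abara and Nguyen (both 2004-05-23).
Abara and Nguyen are each a Privy Counsellor, so the next rule applies.
Abara and Nguyen are each Speaker, so the next rule applies.
Among Abara and Nguyen, alphabetically by surname: Abara before Nguyen.
Full order: Lindqvist, Nakamura, Johansson, Sato, Quinn, Takahashi, Reyes, Abara, Nguyen.

Lindqvist, Nakamura, Johansson, Sato, Quinn, Takahashi, Reyes, Abara, Nguyen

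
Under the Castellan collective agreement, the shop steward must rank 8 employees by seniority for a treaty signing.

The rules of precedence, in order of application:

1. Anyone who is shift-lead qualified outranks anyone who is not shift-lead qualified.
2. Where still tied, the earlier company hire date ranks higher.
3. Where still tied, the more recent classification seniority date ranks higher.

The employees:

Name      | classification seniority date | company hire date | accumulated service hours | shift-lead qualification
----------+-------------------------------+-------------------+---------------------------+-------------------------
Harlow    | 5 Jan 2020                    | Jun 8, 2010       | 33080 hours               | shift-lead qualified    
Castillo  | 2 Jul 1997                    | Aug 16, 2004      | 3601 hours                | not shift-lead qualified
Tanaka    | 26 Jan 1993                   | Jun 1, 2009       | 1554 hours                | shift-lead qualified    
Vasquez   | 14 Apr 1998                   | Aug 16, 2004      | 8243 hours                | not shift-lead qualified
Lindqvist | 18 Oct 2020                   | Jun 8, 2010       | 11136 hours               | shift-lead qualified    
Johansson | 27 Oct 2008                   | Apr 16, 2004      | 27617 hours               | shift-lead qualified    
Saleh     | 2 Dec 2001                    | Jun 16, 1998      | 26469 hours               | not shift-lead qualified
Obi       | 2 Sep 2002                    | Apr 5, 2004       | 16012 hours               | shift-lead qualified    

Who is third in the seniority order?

By the first rule: Obi, Johansson, Tanaka, Lindqvist and Harlow (each shift-lead qualified); then Saleh, Vasquez and Castillo (each not shift-lead qualified).
Among Obi, Johansson, Tanaka, Lindqvist and Harlow, by company hire date (earlier first): Obi (Apr 5, 2004) before Johansson (Apr 16, 2004) before Tanaka (Jun 1, 2009) before Lindqvist and Harlow (Jun 8, 2010).
Among Lindqvist and Harlow, by classification seniority date (later first): Lindqvist (18 Oct 2020) before Harlow (5 Jan 2020).
Among Saleh, Vasquez and Castillo, by company hire date (earlier first): Saleh (Jun 16, 1998) before Vasquez and Castillo (Aug 16, 2004).
Among Vasquez and Castillo, by classification seniority date (later first): Vasquez (14 Apr 1998) before Castillo (2 Jul 1997).
Order: Obi, Johansson, Tanaka, Lindqvist, Harlow, Saleh, Vasquez, Castillo.

Tanaka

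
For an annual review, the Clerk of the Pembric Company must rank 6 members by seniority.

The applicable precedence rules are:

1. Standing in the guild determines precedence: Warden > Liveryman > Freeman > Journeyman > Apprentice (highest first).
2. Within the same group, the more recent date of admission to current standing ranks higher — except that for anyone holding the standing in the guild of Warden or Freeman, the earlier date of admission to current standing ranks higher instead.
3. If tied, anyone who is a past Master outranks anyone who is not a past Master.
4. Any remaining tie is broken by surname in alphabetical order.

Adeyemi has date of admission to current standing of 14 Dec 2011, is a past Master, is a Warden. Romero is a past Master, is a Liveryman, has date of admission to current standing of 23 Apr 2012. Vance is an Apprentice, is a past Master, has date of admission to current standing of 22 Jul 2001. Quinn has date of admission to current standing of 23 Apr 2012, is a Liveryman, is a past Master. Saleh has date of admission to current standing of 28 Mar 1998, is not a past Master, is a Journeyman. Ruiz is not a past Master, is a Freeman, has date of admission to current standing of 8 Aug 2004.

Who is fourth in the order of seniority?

By standing in the guild: Adeyemi (Warden); then Quinn and Romero (Liveryman); then Ruiz (Freeman); then Saleh (Journeyman); then Vance (Apprentice).
Quinn and Romero both have date of admission to current standing 23 Apr 2012, so the next rule applies.
Quinn and Romero are each a past Master, so the next rule applies.
Among Quinn and Romero, alphabetically by surname: Quinn before Romero.
Order: Adeyemi, Quinn, Romero, Ruiz, Saleh, Vance.

Ruiz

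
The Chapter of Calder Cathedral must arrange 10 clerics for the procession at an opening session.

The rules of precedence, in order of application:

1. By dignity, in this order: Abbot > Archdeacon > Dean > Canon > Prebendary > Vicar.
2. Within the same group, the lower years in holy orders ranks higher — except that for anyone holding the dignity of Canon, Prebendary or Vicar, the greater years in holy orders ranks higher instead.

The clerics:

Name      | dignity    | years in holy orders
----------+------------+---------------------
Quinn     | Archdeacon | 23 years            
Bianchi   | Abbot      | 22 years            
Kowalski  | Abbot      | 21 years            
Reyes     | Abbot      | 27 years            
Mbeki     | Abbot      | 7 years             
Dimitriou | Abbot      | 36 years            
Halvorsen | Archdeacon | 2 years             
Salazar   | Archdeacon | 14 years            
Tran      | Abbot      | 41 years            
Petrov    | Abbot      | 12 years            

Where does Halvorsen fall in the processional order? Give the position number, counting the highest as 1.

By dignity: Mbeki, Petrov, Kowalski, Bianchi, Reyes, Dimitriou and Tran (Abbot); then Halvorsen, Salazar and Quinn (Archdeacon).
Among Mbeki, Petrov, Kowalski, Bianchi, Reyes, Dimitriou and Tran, by years in holy orders (lower first): Mbeki (7 years) before Petrov (12 years) before Kowalski (21 years) before Bianchi (22 years) before Reyes (27 years) before Dimitriou (36 years) before Tran (41 years).
Among Halvorsen, Salazar and Quinn, by years in holy orders (lower first): Halvorsen (2 years) before Salazar (14 years) before Quinn (23 years).
Order: Mbeki, Petrov, Kowalski, Bianchi, Reyes, Dimitriou, Tran, Halvorsen, Salazar, Quinn. So position 8.

8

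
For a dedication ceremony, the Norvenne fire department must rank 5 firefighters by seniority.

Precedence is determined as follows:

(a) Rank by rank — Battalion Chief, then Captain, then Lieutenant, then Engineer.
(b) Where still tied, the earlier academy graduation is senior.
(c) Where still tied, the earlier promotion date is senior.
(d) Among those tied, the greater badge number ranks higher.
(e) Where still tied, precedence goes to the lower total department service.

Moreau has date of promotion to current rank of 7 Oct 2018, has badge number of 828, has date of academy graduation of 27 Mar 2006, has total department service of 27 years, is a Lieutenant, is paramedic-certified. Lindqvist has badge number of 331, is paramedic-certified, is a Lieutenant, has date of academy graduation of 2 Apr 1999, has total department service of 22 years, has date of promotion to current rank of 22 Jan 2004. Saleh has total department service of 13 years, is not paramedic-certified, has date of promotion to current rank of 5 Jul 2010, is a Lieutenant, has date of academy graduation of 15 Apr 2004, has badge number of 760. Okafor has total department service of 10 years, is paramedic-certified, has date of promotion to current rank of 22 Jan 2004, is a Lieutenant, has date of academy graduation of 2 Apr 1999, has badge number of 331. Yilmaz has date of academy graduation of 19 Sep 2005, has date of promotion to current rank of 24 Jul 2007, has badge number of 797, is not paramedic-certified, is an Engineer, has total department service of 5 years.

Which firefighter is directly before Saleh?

By rank: Okafor, Lindqvist, Saleh and Moreau (Lieutenant); then Yilmaz (Engineer).
Among Okafor, Lindqvist, Saleh and Moreau, by date of academy graduation (earlier first): Okafor and Lindqvist (2 Apr 1999) before Saleh (15 Apr 2004) before Moreau (27 Mar 2006).
Okafor and Lindqvist both have date of promotion to current rank 22 Jan 2004, so the next rule applies.
Okafor and Lindqvist both have badge number 331, so the next rule applies.
Among Okafor and Lindqvist, by total department service (lower first): Okafor (10 years) before Lindqvist (22 years).
Order: Okafor, Lindqvist, Saleh, Moreau, Yilmaz.

Lindqvist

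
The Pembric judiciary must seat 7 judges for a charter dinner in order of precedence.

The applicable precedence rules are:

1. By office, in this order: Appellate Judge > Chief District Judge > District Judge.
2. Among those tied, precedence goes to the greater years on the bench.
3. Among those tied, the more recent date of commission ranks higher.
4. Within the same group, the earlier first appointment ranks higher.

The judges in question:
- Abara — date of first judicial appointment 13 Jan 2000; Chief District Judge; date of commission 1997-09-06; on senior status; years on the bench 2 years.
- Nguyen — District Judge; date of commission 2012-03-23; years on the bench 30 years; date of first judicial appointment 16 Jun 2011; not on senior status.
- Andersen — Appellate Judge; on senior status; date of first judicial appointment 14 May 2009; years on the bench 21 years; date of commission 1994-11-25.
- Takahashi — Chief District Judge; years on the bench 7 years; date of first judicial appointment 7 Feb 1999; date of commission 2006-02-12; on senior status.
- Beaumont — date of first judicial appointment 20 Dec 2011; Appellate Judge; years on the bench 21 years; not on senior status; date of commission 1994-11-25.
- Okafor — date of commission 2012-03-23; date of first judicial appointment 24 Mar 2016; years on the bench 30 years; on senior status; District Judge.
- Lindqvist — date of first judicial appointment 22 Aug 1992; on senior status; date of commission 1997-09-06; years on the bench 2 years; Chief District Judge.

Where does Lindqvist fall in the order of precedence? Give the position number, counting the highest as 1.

By office: Andersen and Beaumont (Appellate Judge); then Takahashi, Lindqvist and Abara (Chief District Judge); then Nguyen and Okafor (District Judge).
Andersen and Beaumont both have years on the bench 21 years, so the next rule applies.
Andersen and Beaumont both have date of commission 1994-11-25, so the next rule applies.
Among Andersen and Beaumont, by date of first judicial appointment (earlier first): Andersen (14 May 2009) before Beaumont (20 Dec 2011).
Among Takahashi, Lindqvist and Abara, by years on the bench (higher first): Takahashi (7 years) before Lindqvist and Abara (2 years).
Lindqvist and Abara both have date of commission 1997-09-06, so the next rule applies.
Among Lindqvist and Abara, by date of first judicial appointment (earlier first): Lindqvist (22 Aug 1992) before Abara (13 Jan 2000).
Nguyen and Okafor both have years on the bench 30 years, so the next rule applies.
Nguyen and Okafor both have date of commission 2012-03-23, so the next rule applies.
Among Nguyen and Okafor, by date of first judicial appointment (earlier first): Nguyen (16 Jun 2011) before Okafor (24 Mar 2016).
Order: Andersen, Beaumont, Takahashi, Lindqvist, Abara, Nguyen, Okafor. So position 4.

4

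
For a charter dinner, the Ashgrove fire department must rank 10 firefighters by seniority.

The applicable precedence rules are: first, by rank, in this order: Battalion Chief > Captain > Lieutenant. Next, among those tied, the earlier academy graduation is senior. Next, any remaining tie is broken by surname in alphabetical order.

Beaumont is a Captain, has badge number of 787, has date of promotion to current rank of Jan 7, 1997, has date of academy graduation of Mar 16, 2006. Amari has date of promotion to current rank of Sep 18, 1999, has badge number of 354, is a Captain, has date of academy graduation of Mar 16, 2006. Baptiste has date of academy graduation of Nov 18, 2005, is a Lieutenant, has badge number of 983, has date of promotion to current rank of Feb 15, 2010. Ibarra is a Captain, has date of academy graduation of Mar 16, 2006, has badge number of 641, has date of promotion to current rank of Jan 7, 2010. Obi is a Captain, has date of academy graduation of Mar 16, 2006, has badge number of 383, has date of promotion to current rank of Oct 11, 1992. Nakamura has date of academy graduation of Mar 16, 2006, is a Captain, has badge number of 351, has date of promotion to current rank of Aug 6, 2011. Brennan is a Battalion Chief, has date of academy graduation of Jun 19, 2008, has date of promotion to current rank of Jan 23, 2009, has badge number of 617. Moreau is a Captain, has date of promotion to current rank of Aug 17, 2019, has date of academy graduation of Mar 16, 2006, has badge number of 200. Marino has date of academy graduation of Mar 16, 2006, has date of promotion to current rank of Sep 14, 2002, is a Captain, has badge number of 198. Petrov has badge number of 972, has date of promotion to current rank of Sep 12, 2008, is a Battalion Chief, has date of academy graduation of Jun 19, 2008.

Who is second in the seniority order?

Petrov

By rank: Brennan and Petrov (Battalion Chief); then Amari, Beaumont, Ibarra, Marino, Moreau, Nakamura and Obi (Captain); then Baptiste (Lieutenant).
Brennan and Petrov both have date of academy graduation Jun 19, 2008, so the next rule applies.
Among Brennan and Petrov, alphabetically by surname: Brennan before Petrov.
Amari, Beaumont, Ibarra, Marino, Moreau, Nakamura and Obi all have date of academy graduation Mar 16, 2006, so the next rule applies.
Among Amari, Beaumont, Ibarra, Marino, Moreau, Nakamura and Obi, alphabetically by surname: Amari before Beaumont before Ibarra before Marino before Moreau before Nakamura before Obi.
Order: Brennan, Petrov, Amari, Beaumont, Ibarra, Marino, Moreau, Nakamura, Obi, Baptiste.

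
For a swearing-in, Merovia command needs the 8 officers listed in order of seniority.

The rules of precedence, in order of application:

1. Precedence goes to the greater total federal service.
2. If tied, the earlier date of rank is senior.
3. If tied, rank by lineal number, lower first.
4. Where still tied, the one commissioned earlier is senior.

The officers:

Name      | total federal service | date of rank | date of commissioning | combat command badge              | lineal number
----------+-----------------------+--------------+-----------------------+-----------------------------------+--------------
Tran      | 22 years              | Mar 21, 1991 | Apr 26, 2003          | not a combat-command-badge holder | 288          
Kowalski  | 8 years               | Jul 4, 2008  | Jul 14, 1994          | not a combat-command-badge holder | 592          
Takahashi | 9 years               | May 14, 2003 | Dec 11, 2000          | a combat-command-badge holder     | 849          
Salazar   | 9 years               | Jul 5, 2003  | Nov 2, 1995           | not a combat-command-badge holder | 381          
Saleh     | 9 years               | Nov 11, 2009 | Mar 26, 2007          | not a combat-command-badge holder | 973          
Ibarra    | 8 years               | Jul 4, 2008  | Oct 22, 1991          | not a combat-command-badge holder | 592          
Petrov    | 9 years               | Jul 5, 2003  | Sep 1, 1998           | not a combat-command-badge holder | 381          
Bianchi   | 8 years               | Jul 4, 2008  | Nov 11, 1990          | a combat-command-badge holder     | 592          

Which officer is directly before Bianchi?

Saleh

By total federal service (higher first): Tran (22 years); then Takahashi, Salazar, Petrov and Saleh (each 9 years); then Bianchi, Ibarra and Kowalski (each 8 years).
Among Takahashi, Salazar, Petrov and Saleh, by date of rank (earlier first): Takahashi (May 14, 2003) before Salazar and Petrov (Jul 5, 2003) before Saleh (Nov 11, 2009).
Salazar and Petrov both have lineal number 381, so the next rule applies.
Among Salazar and Petrov, by date of commissioning (earlier first): Salazar (Nov 2, 1995) before Petrov (Sep 1, 1998).
Bianchi, Ibarra and Kowalski all have date of rank Jul 4, 2008, so the next rule applies.
Bianchi, Ibarra and Kowalski all have lineal number 592, so the next rule applies.
Among Bianchi, Ibarra and Kowalski, by date of commissioning (earlier first): Bianchi (Nov 11, 1990) before Ibarra (Oct 22, 1991) before Kowalski (Jul 14, 1994).
Order: Tran, Takahashi, Salazar, Petrov, Saleh, Bianchi, Ibarra, Kowalski.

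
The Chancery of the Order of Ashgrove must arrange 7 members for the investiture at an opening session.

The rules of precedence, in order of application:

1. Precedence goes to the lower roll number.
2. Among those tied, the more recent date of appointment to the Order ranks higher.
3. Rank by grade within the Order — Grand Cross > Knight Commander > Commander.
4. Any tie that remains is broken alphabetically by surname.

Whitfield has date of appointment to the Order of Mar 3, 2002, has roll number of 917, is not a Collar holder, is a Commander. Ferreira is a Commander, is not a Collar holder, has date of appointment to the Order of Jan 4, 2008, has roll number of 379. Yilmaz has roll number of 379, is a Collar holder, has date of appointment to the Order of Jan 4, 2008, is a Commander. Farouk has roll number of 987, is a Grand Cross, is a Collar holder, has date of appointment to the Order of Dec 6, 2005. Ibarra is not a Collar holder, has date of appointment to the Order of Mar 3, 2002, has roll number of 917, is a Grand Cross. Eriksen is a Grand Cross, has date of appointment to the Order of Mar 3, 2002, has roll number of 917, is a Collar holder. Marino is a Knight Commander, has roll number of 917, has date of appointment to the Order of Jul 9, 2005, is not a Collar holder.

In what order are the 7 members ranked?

By roll number (lower first): Ferreira and Yilmaz (both 379); then Marino, Eriksen, Ibarra and Whitfield (each 917); then Farouk (987).
Ferreira and Yilmaz both have date of appointment to the Order Jan 4, 2008, so the next rule applies.
Ferreira and Yilmaz are each Commander, so the next rule applies.
Among Ferreira and Yilmaz, alphabetically by surname: Ferreira before Yilmaz.
Among Marino, Eriksen, Ibarra and Whitfield, by date of appointment to the Order (later first): Marino (Jul 9, 2005) before Eriksen, Ibarra and Whitfield (Mar 3, 2002).
Among Eriksen, Ibarra and Whitfield, by grade within the Order: Eriksen and Ibarra (Grand Cross) before Whitfield (Commander).
Among Eriksen and Ibarra, alphabetically by surname: Eriksen before Ibarra.
Full order: Ferreira, Yilmaz, Marino, Eriksen, Ibarra, Whitfield, Farouk.

Ferreira, Yilmaz, Marino, Eriksen, Ibarra, Whitfield, Farouk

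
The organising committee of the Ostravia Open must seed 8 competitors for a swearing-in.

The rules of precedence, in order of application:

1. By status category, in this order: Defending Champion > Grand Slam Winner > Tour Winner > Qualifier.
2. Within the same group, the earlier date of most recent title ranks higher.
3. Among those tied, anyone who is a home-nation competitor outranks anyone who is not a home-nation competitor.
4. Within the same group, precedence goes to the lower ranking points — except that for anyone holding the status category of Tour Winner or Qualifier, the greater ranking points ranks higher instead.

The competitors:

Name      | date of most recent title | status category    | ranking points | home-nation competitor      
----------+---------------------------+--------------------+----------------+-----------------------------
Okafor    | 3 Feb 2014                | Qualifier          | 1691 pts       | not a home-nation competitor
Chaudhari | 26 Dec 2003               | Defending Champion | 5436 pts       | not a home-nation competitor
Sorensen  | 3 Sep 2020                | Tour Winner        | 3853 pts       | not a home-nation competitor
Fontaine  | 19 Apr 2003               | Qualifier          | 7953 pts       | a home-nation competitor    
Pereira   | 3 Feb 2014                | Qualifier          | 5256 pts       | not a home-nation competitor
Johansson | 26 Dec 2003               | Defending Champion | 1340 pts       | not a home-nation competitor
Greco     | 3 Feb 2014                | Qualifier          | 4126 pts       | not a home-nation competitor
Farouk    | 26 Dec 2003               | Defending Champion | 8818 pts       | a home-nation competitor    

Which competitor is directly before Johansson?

By status category: Farouk, Johansson and Chaudhari (Defending Champion); then Sorensen (Tour Winner); then Fontaine, Pereira, Greco and Okafor (Qualifier).
Farouk, Johansson and Chaudhari all have date of most recent title 26 Dec 2003, so the next rule applies.
Among Farouk, Johansson and Chaudhari, a home-nation competitor before not a home-nation competitor: Farouk (a home-nation competitor) before Johansson and Chaudhari (not a home-nation competitor).
Among Johansson and Chaudhari, by ranking points (lower first): Johansson (1340 pts) before Chaudhari (5436 pts).
Among Fontaine, Pereira, Greco and Okafor, by date of most recent title (earlier first): Fontaine (19 Apr 2003) before Pereira, Greco and Okafor (3 Feb 2014).
Pereira, Greco and Okafor are each not a home-nation competitor, so the next rule applies.
Among Pereira, Greco and Okafor, by ranking points (higher first) (reversed rule for this group): Pereira (5256 pts) before Greco (4126 pts) before Okafor (1691 pts).
Order: Farouk, Johansson, Chaudhari, Sorensen, Fontaine, Pereira, Greco, Okafor.

Farouk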